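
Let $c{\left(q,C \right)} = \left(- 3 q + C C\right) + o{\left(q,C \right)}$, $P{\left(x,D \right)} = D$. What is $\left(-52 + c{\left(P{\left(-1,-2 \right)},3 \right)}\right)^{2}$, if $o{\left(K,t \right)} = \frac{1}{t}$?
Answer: $\frac{12100}{9} \approx 1344.4$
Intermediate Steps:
$c{\left(q,C \right)} = \frac{1}{C} + C^{2} - 3 q$ ($c{\left(q,C \right)} = \left(- 3 q + C C\right) + \frac{1}{C} = \left(- 3 q + C^{2}\right) + \frac{1}{C} = \left(C^{2} - 3 q\right) + \frac{1}{C} = \frac{1}{C} + C^{2} - 3 q$)
$\left(-52 + c{\left(P{\left(-1,-2 \right)},3 \right)}\right)^{2} = \left(-52 + \left(\frac{1}{3} + 3^{2} - -6\right)\right)^{2} = \left(-52 + \left(\frac{1}{3} + 9 + 6\right)\right)^{2} = \left(-52 + \frac{46}{3}\right)^{2} = \left(- \frac{110}{3}\right)^{2} = \frac{12100}{9}$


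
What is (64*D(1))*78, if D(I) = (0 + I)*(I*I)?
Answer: 4992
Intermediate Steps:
D(I) = I³ (D(I) = I*I² = I³)
(64*D(1))*78 = (64*1³)*78 = (64*1)*78 = 64*78 = 4992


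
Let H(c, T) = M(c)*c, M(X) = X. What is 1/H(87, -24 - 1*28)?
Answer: 1/7569 ≈ 0.00013212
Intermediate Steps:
H(c, T) = c² (H(c, T) = c*c = c²)
1/H(87, -24 - 1*28) = 1/(87²) = 1/7569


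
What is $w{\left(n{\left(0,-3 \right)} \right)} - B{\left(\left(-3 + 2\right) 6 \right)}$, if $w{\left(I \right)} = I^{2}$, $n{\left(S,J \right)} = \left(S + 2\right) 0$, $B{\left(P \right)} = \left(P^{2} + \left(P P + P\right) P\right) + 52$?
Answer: $92$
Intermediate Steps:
$B{\left(P \right)} = 52 + P^{2} + P \left(P + P^{2}\right)$ ($B{\left(P \right)} = \left(P^{2} + \left(P^{2} + P\right) P\right) + 52 = \left(P^{2} + \left(P + P^{2}\right) P\right) + 52 = \left(P^{2} + P \left(P + P^{2}\right)\right) + 52 = 52 + P^{2} + P \left(P + P^{2}\right)$)
$n{\left(S,J \right)} = 0$ ($n{\left(S,J \right)} = \left(2 + S\right) 0 = 0$)
$w{\left(n{\left(0,-3 \right)} \right)} - B{\left(\left(-3 + 2\right) 6 \right)} = 0^{2} - \left(52 + \left(\left(-3 + 2\right) 6\right)^{3} + 2 \left(\left(-3 + 2\right) 6\right)^{2}\right) = 0 - \left(52 + \left(\left(-1\right) 6\right)^{3} + 2 \left(\left(-1\right) 6\right)^{2}\right) = 0 - \left(52 + \left(-6\right)^{3} + 2 \left(-6\right)^{2}\right) = 0 - \left(52 - 216 + 2 \cdot 36\right) = 0 - \left(52 - 216 + 72\right) = 0 - -92 = 0 + 92 = 92$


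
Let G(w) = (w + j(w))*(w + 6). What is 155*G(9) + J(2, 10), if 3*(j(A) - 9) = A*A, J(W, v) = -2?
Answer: 104623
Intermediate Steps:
j(A) = 9 + A²/3 (j(A) = 9 + (A*A)/3 = 9 + A²/3)
G(w) = (6 + w)*(9 + w + w²/3) (G(w) = (w + (9 + w²/3))*(w + 6) = (9 + w + w²/3)*(6 + w) = (6 + w)*(9 + w + w²/3))
155*G(9) + J(2, 10) = 155*(54 + 3*9² + 15*9 + (⅓)*9³) - 2 = 155*(54 + 3*81 + 135 + (⅓)*729) - 2 = 155*(54 + 243 + 135 + 243) - 2 = 155*675 - 2 = 104625 - 2 = 104623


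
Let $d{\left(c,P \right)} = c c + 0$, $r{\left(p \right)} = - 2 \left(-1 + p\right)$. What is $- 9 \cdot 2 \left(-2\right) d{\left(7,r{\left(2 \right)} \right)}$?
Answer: $1764$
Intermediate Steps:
$r{\left(p \right)} = 2 - 2 p$
$d{\left(c,P \right)} = c^{2}$ ($d{\left(c,P \right)} = c^{2} + 0 = c^{2}$)
$- 9 \cdot 2 \left(-2\right) d{\left(7,r{\left(2 \right)} \right)} = - 9 \cdot 2 \left(-2\right) 7^{2} = \left(-9\right) \left(-4\right) 49 = 36 \cdot 49 = 1764$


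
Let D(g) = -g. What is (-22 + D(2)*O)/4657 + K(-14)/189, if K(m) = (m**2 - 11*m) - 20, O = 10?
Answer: 509624/293391 ≈ 1.7370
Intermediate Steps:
K(m) = -20 + m**2 - 11*m
(-22 + D(2)*O)/4657 + K(-14)/189 = (-22 - 1*2*10)/4657 + (-20 + (-14)**2 - 11*(-14))/189 = (-22 - 2*10)*(1/4657) + (-20 + 196 + 154)*(1/189) = (-22 - 20)*(1/4657) + 330*(1/189) = -42*1/4657 + 110/63 = -42/4657 + 110/63 = 509624/293391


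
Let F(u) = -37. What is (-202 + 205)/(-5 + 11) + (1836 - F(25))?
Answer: 3747/2 ≈ 1873.5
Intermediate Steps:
(-202 + 205)/(-5 + 11) + (1836 - F(25)) = (-202 + 205)/(-5 + 11) + (1836 - 1*(-37)) = 3/6 + (1836 + 37) = (⅙)*3 + 1873 = ½ + 1873 = 3747/2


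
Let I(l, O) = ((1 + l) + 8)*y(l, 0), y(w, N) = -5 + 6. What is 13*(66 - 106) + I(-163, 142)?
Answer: -674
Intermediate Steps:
y(w, N) = 1
I(l, O) = 9 + l (I(l, O) = ((1 + l) + 8)*1 = (9 + l)*1 = 9 + l)
13*(66 - 106) + I(-163, 142) = 13*(66 - 106) + (9 - 163) = 13*(-40) - 154 = -520 - 154 = -674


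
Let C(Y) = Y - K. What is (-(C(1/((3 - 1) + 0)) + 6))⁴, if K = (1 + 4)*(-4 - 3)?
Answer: 47458321/16 ≈ 2.9661e+6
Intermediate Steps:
K = -35 (K = 5*(-7) = -35)
C(Y) = 35 + Y (C(Y) = Y - 1*(-35) = Y + 35 = 35 + Y)
(-(C(1/((3 - 1) + 0)) + 6))⁴ = (-((35 + 1/((3 - 1) + 0)) + 6))⁴ = (-((35 + 1/(2 + 0)) + 6))⁴ = (-((35 + 1/2) + 6))⁴ = (-((35 + ½) + 6))⁴ = (-(71/2 + 6))⁴ = (-1*83/2)⁴ = (-83/2)⁴ = 47458321/16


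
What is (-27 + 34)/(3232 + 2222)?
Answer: 7/5454 ≈ 0.0012835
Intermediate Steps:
(-27 + 34)/(3232 + 2222) = 7/5454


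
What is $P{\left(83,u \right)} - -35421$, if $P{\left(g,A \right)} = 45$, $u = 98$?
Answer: $35466$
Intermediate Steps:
$P{\left(83,u \right)} - -35421 = 45 - -35421 = 45 + 35421 = 35466$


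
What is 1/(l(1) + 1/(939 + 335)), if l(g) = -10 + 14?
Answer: 1274/5097 ≈ 0.24995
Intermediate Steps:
l(g) = 4
1/(l(1) + 1/(939 + 335)) = 1/(4 + 1/(939 + 335)) = 1/(4 + 1/1274) = 1/(5097/1274) = 1274/5097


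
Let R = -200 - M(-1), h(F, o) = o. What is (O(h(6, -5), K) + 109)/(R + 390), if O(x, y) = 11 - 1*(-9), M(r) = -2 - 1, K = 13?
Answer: 129/193 ≈ 0.66839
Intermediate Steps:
M(r) = -3
O(x, y) = 20 (O(x, y) = 11 + 9 = 20)
R = -197 (R = -200 - 1*(-3) = -200 + 3 = -197)
(O(h(6, -5), K) + 109)/(R + 390) = (20 + 109)/(-197 + 390) = 129/193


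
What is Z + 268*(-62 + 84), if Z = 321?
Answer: 6217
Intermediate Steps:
Z + 268*(-62 + 84) = 321 + 268*(-62 + 84) = 321 + 268*22 = 321 + 5896 = 6217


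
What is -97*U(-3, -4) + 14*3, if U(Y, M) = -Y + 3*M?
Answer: 915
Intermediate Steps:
-97*U(-3, -4) + 14*3 = -97*(-1*(-3) + 3*(-4)) + 14*3 = -97*(3 - 12) + 42 = -97*(-9) + 42 = 873 + 42 = 915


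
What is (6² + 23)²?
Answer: 3481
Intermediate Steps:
(6² + 23)² = (36 + 23)² = 59² = 3481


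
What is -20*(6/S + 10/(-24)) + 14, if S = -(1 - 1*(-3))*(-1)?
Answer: -23/3 ≈ -7.6667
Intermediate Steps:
S = 4 (S = -(1 + 3)*(-1) = -1*4*(-1) = -4*(-1) = 4)
-20*(6/S + 10/(-24)) + 14 = -20*(6/4 + 10/(-24)) + 14 = -20*(6*(1/4) + 10*(-1/24)) + 14 = -20*(3/2 - 5/12) + 14 = -20*13/12 + 14 = -65/3 + 14 = -23/3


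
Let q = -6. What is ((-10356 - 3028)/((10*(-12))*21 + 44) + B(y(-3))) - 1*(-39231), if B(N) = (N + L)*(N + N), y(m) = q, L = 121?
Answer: 23433115/619 ≈ 37856.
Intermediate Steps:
y(m) = -6
B(N) = 2*N*(121 + N) (B(N) = (N + 121)*(N + N) = (121 + N)*(2*N) = 2*N*(121 + N))
((-10356 - 3028)/((10*(-12))*21 + 44) + B(y(-3))) - 1*(-39231) = ((-10356 - 3028)/((10*(-12))*21 + 44) + 2*(-6)*(121 - 6)) - 1*(-39231) = (-13384/(-120*21 + 44) + 2*(-6)*115) + 39231 = (-13384/(-2520 + 44) - 1380) + 39231 = (-13384/(-2476) - 1380) + 39231 = (-13384*(-1/2476) - 1380) + 39231 = (3346/619 - 1380) + 39231 = -850874/619 + 39231 = 23433115/619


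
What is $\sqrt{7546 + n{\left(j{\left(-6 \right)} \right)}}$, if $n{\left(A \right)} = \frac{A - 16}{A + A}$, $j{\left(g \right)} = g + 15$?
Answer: $\frac{\sqrt{271642}}{6} \approx 86.865$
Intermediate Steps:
$j{\left(g \right)} = 15 + g$
$n{\left(A \right)} = \frac{-16 + A}{2 A}$
$\sqrt{7546 + n{\left(j{\left(-6 \right)} \right)}} = \sqrt{7546 + \frac{-16 + \left(15 - 6\right)}{2 \left(15 - 6\right)}} = \sqrt{7546 + \frac{-16 + 9}{2 \cdot 9}} = \sqrt{7546 + \frac{1}{2} \cdot \frac{1}{9} \left(-7\right)} = \sqrt{7546 - \frac{7}{18}} = \sqrt{\frac{135821}{18}} = \frac{\sqrt{271642}}{6}$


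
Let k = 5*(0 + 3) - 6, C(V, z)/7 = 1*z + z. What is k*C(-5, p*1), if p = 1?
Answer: 126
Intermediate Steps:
C(V, z) = 14*z (C(V, z) = 7*(1*z + z) = 7*(z + z) = 7*(2*z) = 14*z)
k = 9 (k = 5*3 - 6 = 15 - 6 = 9)
k*C(-5, p*1) = 9*(14*(1*1)) = 9*(14*1) = 9*14 = 126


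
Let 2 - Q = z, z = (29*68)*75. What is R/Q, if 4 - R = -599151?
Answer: -599155/147898 ≈ -4.0511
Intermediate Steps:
R = 599155 (R = 4 - 1*(-599151) = 4 + 599151 = 599155)
z = 147900 (z = 1972*75 = 147900)
Q = -147898 (Q = 2 - 1*147900 = 2 - 147900 = -147898)
R/Q = 599155/(-147898) = 599155*(-1/147898) = -599155/147898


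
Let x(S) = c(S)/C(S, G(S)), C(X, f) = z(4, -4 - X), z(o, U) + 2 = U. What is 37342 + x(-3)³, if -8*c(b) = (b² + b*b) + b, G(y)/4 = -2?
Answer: 19119229/512 ≈ 37342.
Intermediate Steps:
z(o, U) = -2 + U
G(y) = -8 (G(y) = 4*(-2) = -8)
C(X, f) = -6 - X (C(X, f) = -2 + (-4 - X) = -6 - X)
c(b) = -b²/4 - b/8 (c(b) = -((b² + b*b) + b)/8 = -((b² + b²) + b)/8 = -(2*b² + b)/8 = -(b + 2*b²)/8 = -b²/4 - b/8)
x(S) = -S*(1 + 2*S)/(8*(-6 - S)) (x(S) = (-S*(1 + 2*S)/8)/(-6 - S) = -S*(1 + 2*S)/(8*(-6 - S)))
37342 + x(-3)³ = 37342 + ((⅛)*(-3)*(1 + 2*(-3))/(6 - 3))³ = 37342 + ((⅛)*(-3)*(1 - 6)/3)³ = 37342 + ((⅛)*(-3)*(⅓)*(-5))³ = 37342 + (5/8)³ = 37342 + 125/512 = 19119229/512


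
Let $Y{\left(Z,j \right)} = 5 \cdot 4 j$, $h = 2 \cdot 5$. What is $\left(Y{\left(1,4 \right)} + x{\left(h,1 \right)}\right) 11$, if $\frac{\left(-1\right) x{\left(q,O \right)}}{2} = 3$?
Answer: $814$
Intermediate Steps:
$h = 10$
$Y{\left(Z,j \right)} = 20 j$
$x{\left(q,O \right)} = -6$ ($x{\left(q,O \right)} = \left(-2\right) 3 = -6$)
$\left(Y{\left(1,4 \right)} + x{\left(h,1 \right)}\right) 11 = \left(20 \cdot 4 - 6\right) 11 = \left(80 - 6\right) 11 = 74 \cdot 11 = 814$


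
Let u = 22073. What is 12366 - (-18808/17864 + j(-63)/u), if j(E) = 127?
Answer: 609559495326/49289009 ≈ 12367.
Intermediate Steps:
12366 - (-18808/17864 + j(-63)/u) = 12366 - (-18808/17864 + 127/22073) = 12366 - (-18808*1/17864 + 127*(1/22073)) = 12366 - (-2351/2233 + 127/22073) = 12366 - 1*(-51610032/49289009) = 12366 + 51610032/49289009 = 609559495326/49289009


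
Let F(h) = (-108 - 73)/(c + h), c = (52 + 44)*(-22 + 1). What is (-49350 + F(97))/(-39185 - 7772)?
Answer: 94702469/90110483 ≈ 1.0510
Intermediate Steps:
c = -2016 (c = 96*(-21) = -2016)
F(h) = -181/(-2016 + h) (F(h) = (-108 - 73)/(-2016 + h) = -181/(-2016 + h))
(-49350 + F(97))/(-39185 - 7772) = (-49350 - 181/(-2016 + 97))/(-39185 - 7772) = (-49350 - 181/(-1919))/(-46957) = (-49350 - 181*(-1/1919))*(-1/46957) = (-49350 + 181/1919)*(-1/46957) = -94702469/1919*(-1/46957) = 94702469/90110483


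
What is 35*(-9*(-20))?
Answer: 6300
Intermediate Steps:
35*(-9*(-20)) = 35*180 = 6300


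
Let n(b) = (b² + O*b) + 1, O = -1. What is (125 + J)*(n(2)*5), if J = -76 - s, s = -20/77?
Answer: 56895/77 ≈ 738.90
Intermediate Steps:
s = -20/77 (s = -20*1/77 = -20/77 ≈ -0.25974)
n(b) = 1 + b² - b (n(b) = (b² - b) + 1 = 1 + b² - b)
J = -5832/77 (J = -76 - 1*(-20/77) = -76 + 20/77 = -5832/77 ≈ -75.740)
(125 + J)*(n(2)*5) = (125 - 5832/77)*((1 + 2² - 1*2)*5) = 3793*((1 + 4 - 2)*5)/77 = 3793*(3*5)/77 = (3793/77)*15 = 56895/77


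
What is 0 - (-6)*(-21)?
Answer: -126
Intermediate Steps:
0 - (-6)*(-21) = 0 - 6*21 = 0 - 126 = -126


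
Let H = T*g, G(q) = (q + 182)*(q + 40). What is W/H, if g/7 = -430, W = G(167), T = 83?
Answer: -72243/249830 ≈ -0.28917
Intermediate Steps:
G(q) = (40 + q)*(182 + q) (G(q) = (182 + q)*(40 + q) = (40 + q)*(182 + q))
W = 72243 (W = 7280 + 167**2 + 222*167 = 7280 + 27889 + 37074 = 72243)
g = -3010 (g = 7*(-430) = -3010)
H = -249830 (H = 83*(-3010) = -249830)
W/H = 72243/(-249830) = 72243*(-1/249830) = -72243/249830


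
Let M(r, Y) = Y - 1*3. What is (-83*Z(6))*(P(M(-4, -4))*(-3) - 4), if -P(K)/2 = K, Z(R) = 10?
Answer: 38180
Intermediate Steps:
M(r, Y) = -3 + Y (M(r, Y) = Y - 3 = -3 + Y)
P(K) = -2*K
(-83*Z(6))*(P(M(-4, -4))*(-3) - 4) = (-83*10)*(-2*(-3 - 4)*(-3) - 4) = -830*(-2*(-7)*(-3) - 4) = -830*(14*(-3) - 4) = -830*(-42 - 4) = -830*(-46) = 38180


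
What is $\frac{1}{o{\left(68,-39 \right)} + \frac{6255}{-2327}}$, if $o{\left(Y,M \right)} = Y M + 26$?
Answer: $- \frac{2327}{6116957} \approx -0.00038042$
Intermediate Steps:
$o{\left(Y,M \right)} = 26 + M Y$ ($o{\left(Y,M \right)} = M Y + 26 = 26 + M Y$)
$\frac{1}{o{\left(68,-39 \right)} + \frac{6255}{-2327}} = \frac{1}{\left(26 - 2652\right) + \frac{6255}{-2327}} = \frac{1}{\left(26 - 2652\right) + 6255 \left(- \frac{1}{2327}\right)} = \frac{1}{-2626 - \frac{6255}{2327}} = \frac{1}{- \frac{6116957}{2327}} = - \frac{2327}{6116957}$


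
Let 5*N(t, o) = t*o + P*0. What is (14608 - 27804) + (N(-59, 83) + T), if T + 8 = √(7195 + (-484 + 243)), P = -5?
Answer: -70917/5 + √6954 ≈ -14100.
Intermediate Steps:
T = -8 + √6954 (T = -8 + √(7195 + (-484 + 243)) = -8 + √(7195 - 241) = -8 + √6954 ≈ 75.391)
N(t, o) = o*t/5 (N(t, o) = (t*o - 5*0)/5 = (o*t + 0)/5 = (o*t)/5 = o*t/5)
(14608 - 27804) + (N(-59, 83) + T) = (14608 - 27804) + ((⅕)*83*(-59) + (-8 + √6954)) = -13196 + (-4897/5 + (-8 + √6954)) = -13196 + (-4937/5 + √6954) = -70917/5 + √6954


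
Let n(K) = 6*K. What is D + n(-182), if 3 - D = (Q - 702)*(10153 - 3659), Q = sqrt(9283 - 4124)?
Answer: 4557699 - 6494*sqrt(5159) ≈ 4.0913e+6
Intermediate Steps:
Q = sqrt(5159) ≈ 71.826
D = 4558791 - 6494*sqrt(5159) (D = 3 - (sqrt(5159) - 702)*(10153 - 3659) = 3 - (-702 + sqrt(5159))*6494 = 3 - (-4558788 + 6494*sqrt(5159)) = 3 + (4558788 - 6494*sqrt(5159)) = 4558791 - 6494*sqrt(5159) ≈ 4.0924e+6)
D + n(-182) = (4558791 - 6494*sqrt(5159)) + 6*(-182) = (4558791 - 6494*sqrt(5159)) - 1092 = 4557699 - 6494*sqrt(5159)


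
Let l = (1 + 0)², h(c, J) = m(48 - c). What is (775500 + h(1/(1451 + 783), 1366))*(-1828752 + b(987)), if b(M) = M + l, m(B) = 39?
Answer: -1417502264796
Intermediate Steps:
h(c, J) = 39
l = 1 (l = 1² = 1)
b(M) = 1 + M (b(M) = M + 1 = 1 + M)
(775500 + h(1/(1451 + 783), 1366))*(-1828752 + b(987)) = (775500 + 39)*(-1828752 + (1 + 987)) = 775539*(-1828752 + 988) = 775539*(-1827764) = -1417502264796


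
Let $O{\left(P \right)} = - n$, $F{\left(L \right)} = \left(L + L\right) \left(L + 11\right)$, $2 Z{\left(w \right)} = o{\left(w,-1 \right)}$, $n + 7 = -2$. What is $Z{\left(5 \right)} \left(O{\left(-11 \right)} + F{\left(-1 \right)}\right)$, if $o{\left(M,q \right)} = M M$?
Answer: $- \frac{275}{2} \approx -137.5$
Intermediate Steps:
$n = -9$ ($n = -7 - 2 = -9$)
$o{\left(M,q \right)} = M^{2}$
$Z{\left(w \right)} = \frac{w^{2}}{2}$
$F{\left(L \right)} = 2 L \left(11 + L\right)$
$O{\left(P \right)} = 9$ ($O{\left(P \right)} = \left(-1\right) \left(-9\right) = 9$)
$Z{\left(5 \right)} \left(O{\left(-11 \right)} + F{\left(-1 \right)}\right) = \frac{5^{2}}{2} \left(9 + 2 \left(-1\right) \left(11 - 1\right)\right) = \frac{1}{2} \cdot 25 \left(9 + 2 \left(-1\right) 10\right) = \frac{25 \left(9 - 20\right)}{2} = \frac{25}{2} \left(-11\right) = - \frac{275}{2}$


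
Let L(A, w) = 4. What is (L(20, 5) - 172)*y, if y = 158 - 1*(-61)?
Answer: -36792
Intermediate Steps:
y = 219 (y = 158 + 61 = 219)
(L(20, 5) - 172)*y = (4 - 172)*219 = -168*219 = -36792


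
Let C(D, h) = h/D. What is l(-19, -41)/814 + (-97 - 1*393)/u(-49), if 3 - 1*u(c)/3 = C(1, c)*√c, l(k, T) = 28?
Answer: 723891/23943403 + 84035*I/176487 ≈ 0.030233 + 0.47615*I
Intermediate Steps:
u(c) = 9 - 3*c^(3/2) (u(c) = 9 - 3*c/1*√c = 9 - 3*c*1*√c = 9 - 3*c*√c = 9 - 3*c^(3/2))
l(-19, -41)/814 + (-97 - 1*393)/u(-49) = 28/814 + (-97 - 1*393)/(9 - (-1029)*I) = 28*(1/814) + (-97 - 393)/(9 - (-1029)*I) = 14/407 - 490*(9 - 1029*I)/1058922 = 14/407 - 245*(9 - 1029*I)/529461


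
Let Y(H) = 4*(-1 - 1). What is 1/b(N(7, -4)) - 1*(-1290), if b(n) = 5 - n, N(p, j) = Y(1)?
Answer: 16771/13 ≈ 1290.1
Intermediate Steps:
Y(H) = -8 (Y(H) = 4*(-2) = -8)
N(p, j) = -8
1/b(N(7, -4)) - 1*(-1290) = 1/(5 - 1*(-8)) - 1*(-1290) = 1/(5 + 8) + 1290 = 1/13 + 1290 = 16771/13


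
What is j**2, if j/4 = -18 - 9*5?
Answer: 63504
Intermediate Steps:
j = -252 (j = 4*(-18 - 9*5) = 4*(-18 - 45) = 4*(-63) = -252)
j**2 = (-252)**2 = 63504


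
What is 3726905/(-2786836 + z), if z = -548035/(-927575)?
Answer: -691396781075/516999770933 ≈ -1.3373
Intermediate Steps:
z = 109607/185515 (z = -548035*(-1/927575) = 109607/185515 ≈ 0.59083)
3726905/(-2786836 + z) = 3726905/(-2786836 + 109607/185515) = 3726905/(-516999770933/185515) = 3726905*(-185515/516999770933) = -691396781075/516999770933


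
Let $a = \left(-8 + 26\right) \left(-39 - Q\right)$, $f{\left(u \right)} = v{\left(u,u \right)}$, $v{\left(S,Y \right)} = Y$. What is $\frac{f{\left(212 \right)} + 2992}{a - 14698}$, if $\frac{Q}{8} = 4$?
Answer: $- \frac{801}{3994} \approx -0.20055$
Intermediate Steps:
$Q = 32$ ($Q = 8 \cdot 4 = 32$)
$f{\left(u \right)} = u$
$a = -1278$ ($a = \left(-8 + 26\right) \left(-39 - 32\right) = 18 \left(-39 - 32\right) = 18 \left(-71\right) = -1278$)
$\frac{f{\left(212 \right)} + 2992}{a - 14698} = \frac{212 + 2992}{-1278 - 14698} = \frac{3204}{-15976} = 3204 \left(- \frac{1}{15976}\right) = - \frac{801}{3994}$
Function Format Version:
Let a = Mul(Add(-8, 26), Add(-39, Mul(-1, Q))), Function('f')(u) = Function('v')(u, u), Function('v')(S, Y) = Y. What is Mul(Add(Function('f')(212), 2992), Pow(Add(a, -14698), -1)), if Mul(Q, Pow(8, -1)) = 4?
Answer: Rational(-801, 3994) ≈ -0.20055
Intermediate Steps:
Q = 32 (Q = Mul(8, 4) = 32)
Function('f')(u) = u
a = -1278 (a = Mul(Add(-8, 26), Add(-39, Mul(-1, 32))) = Mul(18, Add(-39, -32)) = Mul(18, -71) = -1278)
Mul(Add(Function('f')(212), 2992), Pow(Add(a, -14698), -1)) = Mul(Add(212, 2992), Pow(Add(-1278, -14698), -1)) = Mul(3204, Pow(-15976, -1)) = Mul(3204, Rational(-1, 15976)) = Rational(-801, 3994)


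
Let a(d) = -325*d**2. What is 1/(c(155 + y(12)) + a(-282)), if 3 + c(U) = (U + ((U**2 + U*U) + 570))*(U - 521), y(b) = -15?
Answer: -1/41051013 ≈ -2.4360e-8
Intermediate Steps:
c(U) = -3 + (-521 + U)*(570 + U + 2*U**2) (c(U) = -3 + (U + ((U**2 + U*U) + 570))*(U - 521) = -3 + (U + ((U**2 + U**2) + 570))*(-521 + U) = -3 + (U + (2*U**2 + 570))*(-521 + U) = -3 + (U + (570 + 2*U**2))*(-521 + U) = -3 + (570 + U + 2*U**2)*(-521 + U) = -3 + (-521 + U)*(570 + U + 2*U**2))
1/(c(155 + y(12)) + a(-282)) = 1/((-296973 - 1041*(155 - 15)**2 + 2*(155 - 15)**3 + 49*(155 - 15)) - 325*(-282)**2) = 1/((-296973 - 1041*140**2 + 2*140**3 + 49*140) - 325*79524) = 1/((-296973 - 1041*19600 + 2*2744000 + 6860) - 25845300) = 1/((-296973 - 20403600 + 5488000 + 6860) - 25845300) = 1/(-15205713 - 25845300) = 1/(-41051013) = -1/41051013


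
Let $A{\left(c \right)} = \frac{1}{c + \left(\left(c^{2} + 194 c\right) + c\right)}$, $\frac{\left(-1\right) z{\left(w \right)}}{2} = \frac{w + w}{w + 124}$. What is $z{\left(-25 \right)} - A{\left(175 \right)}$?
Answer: $\frac{6492401}{6427575} \approx 1.0101$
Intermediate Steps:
$z{\left(w \right)} = - \frac{4 w}{124 + w}$ ($z{\left(w \right)} = - 2 \frac{w + w}{w + 124} = - 2 \frac{2 w}{124 + w} = - \frac{4 w}{124 + w}$)
$A{\left(c \right)} = \frac{1}{c^{2} + 196 c}$ ($A{\left(c \right)} = \frac{1}{c + \left(c^{2} + 195 c\right)} = \frac{1}{c^{2} + 196 c}$)
$z{\left(-25 \right)} - A{\left(175 \right)} = \left(-4\right) \left(-25\right) \frac{1}{124 - 25} - \frac{1}{175 \left(196 + 175\right)} = \left(-4\right) \left(-25\right) \frac{1}{99} - \frac{1}{175 \cdot 371} = \left(-4\right) \left(-25\right) \frac{1}{99} - \frac{1}{175} \cdot \frac{1}{371} = \frac{100}{99} - \frac{1}{64925} = \frac{6492401}{6427575}$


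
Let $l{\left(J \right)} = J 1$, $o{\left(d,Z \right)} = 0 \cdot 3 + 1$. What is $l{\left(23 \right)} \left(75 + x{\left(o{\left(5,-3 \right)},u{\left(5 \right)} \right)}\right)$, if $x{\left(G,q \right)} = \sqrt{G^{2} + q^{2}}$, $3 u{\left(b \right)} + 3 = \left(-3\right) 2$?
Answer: $1725 + 23 \sqrt{10} \approx 1797.7$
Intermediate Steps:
$u{\left(b \right)} = -3$ ($u{\left(b \right)} = -1 + \frac{\left(-3\right) 2}{3} = -1 + \frac{1}{3} \left(-6\right) = -1 - 2 = -3$)
$o{\left(d,Z \right)} = 1$ ($o{\left(d,Z \right)} = 0 + 1 = 1$)
$l{\left(J \right)} = J$
$l{\left(23 \right)} \left(75 + x{\left(o{\left(5,-3 \right)},u{\left(5 \right)} \right)}\right) = 23 \left(75 + \sqrt{1^{2} + \left(-3\right)^{2}}\right) = 23 \left(75 + \sqrt{1 + 9}\right) = 23 \left(75 + \sqrt{10}\right) = 1725 + 23 \sqrt{10}$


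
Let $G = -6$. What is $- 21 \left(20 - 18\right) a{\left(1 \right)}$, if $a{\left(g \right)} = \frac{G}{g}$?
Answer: $252$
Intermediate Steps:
$a{\left(g \right)} = - \frac{6}{g}$
$- 21 \left(20 - 18\right) a{\left(1 \right)} = - 21 \left(20 - 18\right) \left(- \frac{6}{1}\right) = \left(-21\right) 2 \left(\left(-6\right) 1\right) = \left(-42\right) \left(-6\right) = 252$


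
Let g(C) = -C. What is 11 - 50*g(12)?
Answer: 611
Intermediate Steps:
11 - 50*g(12) = 11 - (-50)*12 = 11 - 50*(-12) = 11 + 600 = 611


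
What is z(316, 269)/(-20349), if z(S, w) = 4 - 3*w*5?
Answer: 4031/20349 ≈ 0.19809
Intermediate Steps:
z(S, w) = 4 - 15*w
z(316, 269)/(-20349) = (4 - 15*269)/(-20349) = (4 - 4035)*(-1/20349) = -4031*(-1/20349) = 4031/20349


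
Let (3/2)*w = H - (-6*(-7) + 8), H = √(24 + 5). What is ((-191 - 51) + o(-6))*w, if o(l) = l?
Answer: 24800/3 - 496*√29/3 ≈ 7376.3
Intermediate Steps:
H = √29 ≈ 5.3852
w = -100/3 + 2*√29/3 (w = 2*(√29 - (-6*(-7) + 8))/3 = 2*(√29 - (42 + 8))/3 = 2*(√29 - 1*50)/3 = 2*(√29 - 50)/3 = 2*(-50 + √29)/3 = -100/3 + 2*√29/3 ≈ -29.743)
((-191 - 51) + o(-6))*w = ((-191 - 51) - 6)*(-100/3 + 2*√29/3) = (-242 - 6)*(-100/3 + 2*√29/3) = -248*(-100/3 + 2*√29/3) = 24800/3 - 496*√29/3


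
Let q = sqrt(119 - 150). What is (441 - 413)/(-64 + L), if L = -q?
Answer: -1792/4127 + 28*I*sqrt(31)/4127 ≈ -0.43421 + 0.037775*I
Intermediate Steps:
q = I*sqrt(31) (q = sqrt(-31) = I*sqrt(31) ≈ 5.5678*I)
L = -I*sqrt(31) ≈ -5.5678*I
(441 - 413)/(-64 + L) = (441 - 413)/(-64 - I*sqrt(31)) = 28/(-64 - I*sqrt(31))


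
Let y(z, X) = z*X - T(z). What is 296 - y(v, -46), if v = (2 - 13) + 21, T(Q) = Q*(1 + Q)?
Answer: 866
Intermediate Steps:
v = 10 (v = -11 + 21 = 10)
y(z, X) = X*z - z*(1 + z) (y(z, X) = z*X - z*(1 + z) = X*z - z*(1 + z))
296 - y(v, -46) = 296 - 10*(-1 - 46 - 1*10) = 296 - 10*(-1 - 46 - 10) = 296 - 10*(-57) = 296 - 1*(-570) = 296 + 570 = 866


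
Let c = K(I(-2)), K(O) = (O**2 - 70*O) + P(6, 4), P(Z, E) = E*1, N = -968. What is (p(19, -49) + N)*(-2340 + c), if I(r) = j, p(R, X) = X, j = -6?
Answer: 1911960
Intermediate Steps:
P(Z, E) = E
I(r) = -6
K(O) = 4 + O**2 - 70*O (K(O) = (O**2 - 70*O) + 4 = 4 + O**2 - 70*O)
c = 460 (c = 4 + (-6)**2 - 70*(-6) = 4 + 36 + 420 = 460)
(p(19, -49) + N)*(-2340 + c) = (-49 - 968)*(-2340 + 460) = -1017*(-1880) = 1911960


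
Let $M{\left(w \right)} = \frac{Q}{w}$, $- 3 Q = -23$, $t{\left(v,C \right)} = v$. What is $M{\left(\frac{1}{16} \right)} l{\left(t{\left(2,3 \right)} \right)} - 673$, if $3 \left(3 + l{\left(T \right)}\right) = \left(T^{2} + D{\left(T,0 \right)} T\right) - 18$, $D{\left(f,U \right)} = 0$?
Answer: $- \frac{14521}{9} \approx -1613.4$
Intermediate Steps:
$Q = \frac{23}{3}$ ($Q = \left(- \frac{1}{3}\right) \left(-23\right) = \frac{23}{3} \approx 7.6667$)
$M{\left(w \right)} = \frac{23}{3 w}$
$l{\left(T \right)} = -9 + \frac{T^{2}}{3}$ ($l{\left(T \right)} = -3 + \frac{\left(T^{2} + 0 T\right) - 18}{3} = -3 + \frac{\left(T^{2} + 0\right) - 18}{3} = -3 + \frac{T^{2} - 18}{3} = -3 + \frac{-18 + T^{2}}{3} = -3 + \left(-6 + \frac{T^{2}}{3}\right) = -9 + \frac{T^{2}}{3}$)
$M{\left(\frac{1}{16} \right)} l{\left(t{\left(2,3 \right)} \right)} - 673 = \frac{23}{3 \cdot \frac{1}{16}} \left(-9 + \frac{2^{2}}{3}\right) - 673 = \frac{23 \frac{1}{\frac{1}{16}}}{3} \left(-9 + \frac{1}{3} \cdot 4\right) - 673 = \frac{23}{3} \cdot 16 \left(-9 + \frac{4}{3}\right) - 673 = \frac{368}{3} \left(- \frac{23}{3}\right) - 673 = - \frac{8464}{9} - 673 = - \frac{14521}{9}$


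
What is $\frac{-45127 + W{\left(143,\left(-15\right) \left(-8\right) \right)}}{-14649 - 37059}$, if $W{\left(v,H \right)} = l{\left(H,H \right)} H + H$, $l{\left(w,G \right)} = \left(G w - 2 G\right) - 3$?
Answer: $- \frac{1653833}{51708} \approx -31.984$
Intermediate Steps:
$l{\left(w,G \right)} = -3 - 2 G + G w$ ($l{\left(w,G \right)} = \left(- 2 G + G w\right) - 3 = -3 - 2 G + G w$)
$W{\left(v,H \right)} = H + H \left(-3 + H^{2} - 2 H\right)$ ($W{\left(v,H \right)} = \left(-3 - 2 H + H H\right) H + H = \left(-3 - 2 H + H^{2}\right) H + H = \left(-3 + H^{2} - 2 H\right) H + H = H \left(-3 + H^{2} - 2 H\right) + H = H + H \left(-3 + H^{2} - 2 H\right)$)
$\frac{-45127 + W{\left(143,\left(-15\right) \left(-8\right) \right)}}{-14649 - 37059} = \frac{-45127 + \left(-15\right) \left(-8\right) \left(-2 + \left(\left(-15\right) \left(-8\right)\right)^{2} - 2 \left(\left(-15\right) \left(-8\right)\right)\right)}{-14649 - 37059} = \frac{-45127 + 120 \left(-2 + 120^{2} - 240\right)}{-51708} = \left(-45127 + 120 \left(-2 + 14400 - 240\right)\right) \left(- \frac{1}{51708}\right) = \left(-45127 + 120 \cdot 14158\right) \left(- \frac{1}{51708}\right) = \left(-45127 + 1698960\right) \left(- \frac{1}{51708}\right) = 1653833 \left(- \frac{1}{51708}\right) = - \frac{1653833}{51708}$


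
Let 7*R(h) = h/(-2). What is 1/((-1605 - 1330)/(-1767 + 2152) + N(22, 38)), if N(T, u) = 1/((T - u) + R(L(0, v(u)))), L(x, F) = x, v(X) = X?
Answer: -1232/9469 ≈ -0.13011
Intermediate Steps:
R(h) = -h/14 (R(h) = (h/(-2))/7 = (h*(-½))/7 = (-h/2)/7 = -h/14)
N(T, u) = 1/(T - u) (N(T, u) = 1/((T - u) - 1/14*0) = 1/((T - u) + 0) = 1/(T - u))
1/((-1605 - 1330)/(-1767 + 2152) + N(22, 38)) = 1/((-1605 - 1330)/(-1767 + 2152) + 1/(22 - 1*38)) = 1/(-2935/385 + 1/(22 - 38)) = 1/(-2935*1/385 + 1/(-16)) = 1/(-587/77 - 1/16) = 1/(-9469/1232) = -1232/9469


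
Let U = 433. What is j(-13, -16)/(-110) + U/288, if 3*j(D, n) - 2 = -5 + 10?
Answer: 23479/15840 ≈ 1.4823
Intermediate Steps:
j(D, n) = 7/3 (j(D, n) = 2/3 + (-5 + 10)/3 = 2/3 + (1/3)*5 = 2/3 + 5/3 = 7/3)
j(-13, -16)/(-110) + U/288 = (7/3)/(-110) + 433/288 = (7/3)*(-1/110) + 433*(1/288) = -7/330 + 433/288 = 23479/15840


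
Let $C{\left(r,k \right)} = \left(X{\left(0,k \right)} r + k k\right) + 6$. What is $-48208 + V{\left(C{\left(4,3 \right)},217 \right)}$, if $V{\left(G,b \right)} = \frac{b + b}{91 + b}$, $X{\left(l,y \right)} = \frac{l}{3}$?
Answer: $- \frac{1060545}{22} \approx -48207.0$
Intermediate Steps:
$X{\left(l,y \right)} = \frac{l}{3}$ ($X{\left(l,y \right)} = l \frac{1}{3} = \frac{l}{3}$)
$C{\left(r,k \right)} = 6 + k^{2}$ ($C{\left(r,k \right)} = \left(\frac{1}{3} \cdot 0 r + k k\right) + 6 = \left(0 r + k^{2}\right) + 6 = \left(0 + k^{2}\right) + 6 = k^{2} + 6 = 6 + k^{2}$)
$V{\left(G,b \right)} = \frac{2 b}{91 + b}$
$-48208 + V{\left(C{\left(4,3 \right)},217 \right)} = -48208 + 2 \cdot 217 \frac{1}{91 + 217} = -48208 + 2 \cdot 217 \cdot \frac{1}{308} = -48208 + \frac{31}{22} = - \frac{1060545}{22}$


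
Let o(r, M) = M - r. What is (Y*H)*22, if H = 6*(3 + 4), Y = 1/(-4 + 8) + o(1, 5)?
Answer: 3927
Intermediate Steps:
Y = 17/4 (Y = 1/(-4 + 8) + (5 - 1*1) = 1/4 + (5 - 1) = ¼ + 4 = 17/4 ≈ 4.2500)
H = 42 (H = 6*7 = 42)
(Y*H)*22 = ((17/4)*42)*22 = (357/2)*22 = 3927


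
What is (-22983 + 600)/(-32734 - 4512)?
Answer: 22383/37246 ≈ 0.60095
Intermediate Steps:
(-22983 + 600)/(-32734 - 4512) = -22383/(-37246) = -22383*(-1/37246) = 22383/37246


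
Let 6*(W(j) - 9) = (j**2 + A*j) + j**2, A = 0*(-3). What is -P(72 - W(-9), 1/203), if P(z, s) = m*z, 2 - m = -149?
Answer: -5436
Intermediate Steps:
A = 0
m = 151 (m = 2 - 1*(-149) = 2 + 149 = 151)
W(j) = 9 + j**2/3 (W(j) = 9 + ((j**2 + 0*j) + j**2)/6 = 9 + ((j**2 + 0) + j**2)/6 = 9 + (j**2 + j**2)/6 = 9 + (2*j**2)/6 = 9 + j**2/3)
P(z, s) = 151*z
-P(72 - W(-9), 1/203) = -151*(72 - (9 + (1/3)*(-9)**2)) = -151*(72 - (9 + (1/3)*81)) = -151*(72 - (9 + 27)) = -151*(72 - 1*36) = -151*(72 - 36) = -151*36 = -1*5436 = -5436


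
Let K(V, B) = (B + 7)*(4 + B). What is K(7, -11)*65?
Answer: 1820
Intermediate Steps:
K(V, B) = (4 + B)*(7 + B) (K(V, B) = (7 + B)*(4 + B) = (4 + B)*(7 + B))
K(7, -11)*65 = (28 + (-11)**2 + 11*(-11))*65 = (28 + 121 - 121)*65 = 28*65 = 1820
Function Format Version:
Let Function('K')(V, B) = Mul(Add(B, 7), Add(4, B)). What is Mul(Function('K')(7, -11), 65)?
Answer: 1820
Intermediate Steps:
Function('K')(V, B) = Mul(Add(4, B), Add(7, B)) (Function('K')(V, B) = Mul(Add(7, B), Add(4, B)) = Mul(Add(4, B), Add(7, B)))
Mul(Function('K')(7, -11), 65) = Mul(Add(28, Pow(-11, 2), Mul(11, -11)), 65) = Mul(Add(28, 121, -121), 65) = Mul(28, 65) = 1820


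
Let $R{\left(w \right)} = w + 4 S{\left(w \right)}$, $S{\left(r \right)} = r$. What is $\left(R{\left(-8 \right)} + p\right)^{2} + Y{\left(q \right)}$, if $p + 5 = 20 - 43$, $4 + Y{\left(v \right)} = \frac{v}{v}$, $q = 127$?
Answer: $4621$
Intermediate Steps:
$Y{\left(v \right)} = -3$ ($Y{\left(v \right)} = -4 + \frac{v}{v} = -4 + 1 = -3$)
$p = -28$ ($p = -5 + \left(20 - 43\right) = -5 - 23 = -28$)
$R{\left(w \right)} = 5 w$ ($R{\left(w \right)} = w + 4 w = 5 w$)
$\left(R{\left(-8 \right)} + p\right)^{2} + Y{\left(q \right)} = \left(5 \left(-8\right) - 28\right)^{2} - 3 = \left(-40 - 28\right)^{2} - 3 = \left(-68\right)^{2} - 3 = 4624 - 3 = 4621$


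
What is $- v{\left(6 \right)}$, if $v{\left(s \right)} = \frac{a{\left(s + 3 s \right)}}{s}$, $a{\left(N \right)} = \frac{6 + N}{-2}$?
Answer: $\frac{5}{2} \approx 2.5$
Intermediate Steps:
$a{\left(N \right)} = -3 - \frac{N}{2}$ ($a{\left(N \right)} = \left(6 + N\right) \left(- \frac{1}{2}\right) = -3 - \frac{N}{2}$)
$v{\left(s \right)} = \frac{-3 - 2 s}{s}$ ($v{\left(s \right)} = \frac{-3 - \frac{s + 3 s}{2}}{s} = \frac{-3 - \frac{4 s}{2}}{s} = \frac{-3 - 2 s}{s}$)
$- v{\left(6 \right)} = - (-2 - \frac{3}{6}) = - (-2 - \frac{1}{2}) = \left(-1\right) \left(- \frac{5}{2}\right) = \frac{5}{2}$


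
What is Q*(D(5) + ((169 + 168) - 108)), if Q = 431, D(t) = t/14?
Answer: 1383941/14 ≈ 98853.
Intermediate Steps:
D(t) = t/14 (D(t) = t*(1/14) = t/14)
Q*(D(5) + ((169 + 168) - 108)) = 431*((1/14)*5 + ((169 + 168) - 108)) = 431*(5/14 + (337 - 108)) = 431*(5/14 + 229) = 431*(3211/14) = 1383941/14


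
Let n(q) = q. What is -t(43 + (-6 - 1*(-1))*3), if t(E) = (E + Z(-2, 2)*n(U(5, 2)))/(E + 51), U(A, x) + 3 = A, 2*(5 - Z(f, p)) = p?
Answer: -36/79 ≈ -0.45570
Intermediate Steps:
Z(f, p) = 5 - p/2
U(A, x) = -3 + A
t(E) = (8 + E)/(51 + E) (t(E) = (E + (5 - ½*2)*(-3 + 5))/(E + 51) = (E + (5 - 1)*2)/(51 + E) = (E + 4*2)/(51 + E) = (E + 8)/(51 + E) = (8 + E)/(51 + E))
-t(43 + (-6 - 1*(-1))*3) = -(8 + (43 + (-6 - 1*(-1))*3))/(51 + (43 + (-6 - 1*(-1))*3)) = -(8 + (43 + (-6 + 1)*3))/(51 + (43 + (-6 + 1)*3)) = -(8 + (43 - 5*3))/(51 + (43 - 5*3)) = -(8 + (43 - 15))/(51 + (43 - 15)) = -(8 + 28)/(51 + 28) = -36/79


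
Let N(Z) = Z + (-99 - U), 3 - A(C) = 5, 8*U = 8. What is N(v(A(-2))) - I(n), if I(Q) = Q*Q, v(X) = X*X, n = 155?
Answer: -24121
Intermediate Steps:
U = 1 (U = (1/8)*8 = 1)
A(C) = -2 (A(C) = 3 - 1*5 = 3 - 5 = -2)
v(X) = X**2
I(Q) = Q**2
N(Z) = -100 + Z (N(Z) = Z + (-99 - 1*1) = Z + (-99 - 1) = Z - 100 = -100 + Z)
N(v(A(-2))) - I(n) = (-100 + (-2)**2) - 1*155**2 = (-100 + 4) - 1*24025 = -96 - 24025 = -24121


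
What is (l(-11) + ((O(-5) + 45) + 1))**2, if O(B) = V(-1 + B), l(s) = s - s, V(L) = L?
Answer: 1600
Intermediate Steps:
l(s) = 0
O(B) = -1 + B
(l(-11) + ((O(-5) + 45) + 1))**2 = (0 + (((-1 - 5) + 45) + 1))**2 = (0 + ((-6 + 45) + 1))**2 = (0 + (39 + 1))**2 = (0 + 40)**2 = 40**2 = 1600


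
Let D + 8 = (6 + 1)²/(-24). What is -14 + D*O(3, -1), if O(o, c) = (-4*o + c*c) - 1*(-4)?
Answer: 1351/24 ≈ 56.292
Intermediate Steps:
D = -241/24 (D = -8 + (6 + 1)²/(-24) = -8 + 7²*(-1/24) = -8 + 49*(-1/24) = -8 - 49/24 = -241/24 ≈ -10.042)
O(o, c) = 4 + c² - 4*o (O(o, c) = (-4*o + c²) + 4 = (c² - 4*o) + 4 = 4 + c² - 4*o)
-14 + D*O(3, -1) = -14 - 241*(4 + (-1)² - 4*3)/24 = -14 - 241*(4 + 1 - 12)/24 = -14 - 241/24*(-7) = -14 + 1687/24 = 1351/24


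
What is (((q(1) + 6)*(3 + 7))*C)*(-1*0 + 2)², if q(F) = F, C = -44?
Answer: -12320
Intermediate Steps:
(((q(1) + 6)*(3 + 7))*C)*(-1*0 + 2)² = (((1 + 6)*(3 + 7))*(-44))*(-1*0 + 2)² = ((7*10)*(-44))*(0 + 2)² = (70*(-44))*2² = -3080*4 = -12320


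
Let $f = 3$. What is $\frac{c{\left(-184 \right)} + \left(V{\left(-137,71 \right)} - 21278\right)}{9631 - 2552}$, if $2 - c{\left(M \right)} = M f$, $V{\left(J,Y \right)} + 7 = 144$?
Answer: $- \frac{20587}{7079} \approx -2.9082$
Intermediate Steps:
$V{\left(J,Y \right)} = 137$ ($V{\left(J,Y \right)} = -7 + 144 = 137$)
$c{\left(M \right)} = 2 - 3 M$ ($c{\left(M \right)} = 2 - M 3 = 2 - 3 M$)
$\frac{c{\left(-184 \right)} + \left(V{\left(-137,71 \right)} - 21278\right)}{9631 - 2552} = \frac{\left(2 - -552\right) + \left(137 - 21278\right)}{9631 - 2552} = \frac{\left(2 + 552\right) + \left(137 - 21278\right)}{7079} = \left(554 - 21141\right) \frac{1}{7079} = \left(-20587\right) \frac{1}{7079} = - \frac{20587}{7079}$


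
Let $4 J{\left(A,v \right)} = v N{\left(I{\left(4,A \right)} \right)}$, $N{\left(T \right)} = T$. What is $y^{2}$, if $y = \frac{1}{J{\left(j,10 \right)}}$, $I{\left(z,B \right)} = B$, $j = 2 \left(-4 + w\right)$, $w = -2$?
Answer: $\frac{1}{900} \approx 0.0011111$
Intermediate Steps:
$j = -12$ ($j = 2 \left(-4 - 2\right) = 2 \left(-6\right) = -12$)
$J{\left(A,v \right)} = \frac{A v}{4}$ ($J{\left(A,v \right)} = \frac{v A}{4} = \frac{A v}{4}$)
$y = - \frac{1}{30}$ ($y = \frac{1}{\frac{1}{4} \left(-12\right) 10} = \frac{1}{-30} = - \frac{1}{30} \approx -0.033333$)
$y^{2} = \left(- \frac{1}{30}\right)^{2} = \frac{1}{900}$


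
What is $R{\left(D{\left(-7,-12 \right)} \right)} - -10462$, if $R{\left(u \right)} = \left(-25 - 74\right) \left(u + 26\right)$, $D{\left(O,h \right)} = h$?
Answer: $9076$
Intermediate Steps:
$R{\left(u \right)} = -2574 - 99 u$ ($R{\left(u \right)} = - 99 \left(26 + u\right) = -2574 - 99 u$)
$R{\left(D{\left(-7,-12 \right)} \right)} - -10462 = \left(-2574 - -1188\right) - -10462 = \left(-2574 + 1188\right) + 10462 = -1386 + 10462 = 9076$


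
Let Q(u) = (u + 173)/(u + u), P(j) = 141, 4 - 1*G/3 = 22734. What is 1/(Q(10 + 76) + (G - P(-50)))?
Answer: -172/11752673 ≈ -1.4635e-5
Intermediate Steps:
G = -68190 (G = 12 - 3*22734 = 12 - 68202 = -68190)
Q(u) = (173 + u)/(2*u) (Q(u) = (173 + u)/((2*u)) = (173 + u)*(1/(2*u)) = (173 + u)/(2*u))
1/(Q(10 + 76) + (G - P(-50))) = 1/((173 + (10 + 76))/(2*(10 + 76)) + (-68190 - 1*141)) = 1/((1/2)*(173 + 86)/86 + (-68190 - 141)) = 1/((1/2)*(1/86)*259 - 68331) = 1/(259/172 - 68331) = 1/(-11752673/172) = -172/11752673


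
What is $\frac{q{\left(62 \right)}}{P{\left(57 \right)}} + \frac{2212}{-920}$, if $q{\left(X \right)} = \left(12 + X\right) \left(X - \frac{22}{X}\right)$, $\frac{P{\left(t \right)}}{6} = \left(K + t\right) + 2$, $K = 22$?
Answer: $\frac{4032287}{577530} \approx 6.9819$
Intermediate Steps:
$P{\left(t \right)} = 144 + 6 t$ ($P{\left(t \right)} = 6 \left(\left(22 + t\right) + 2\right) = 6 \left(24 + t\right) = 144 + 6 t$)
$\frac{q{\left(62 \right)}}{P{\left(57 \right)}} + \frac{2212}{-920} = \frac{-22 + 62^{2} - \frac{264}{62} + 12 \cdot 62}{144 + 6 \cdot 57} + \frac{2212}{-920} = \frac{-22 + 3844 - \frac{132}{31} + 744}{144 + 342} + 2212 \left(- \frac{1}{920}\right) = \frac{-22 + 3844 - \frac{132}{31} + 744}{486} - \frac{553}{230} = \frac{141414}{31} \cdot \frac{1}{486} - \frac{553}{230} = \frac{23569}{2511} - \frac{553}{230} = \frac{4032287}{577530}$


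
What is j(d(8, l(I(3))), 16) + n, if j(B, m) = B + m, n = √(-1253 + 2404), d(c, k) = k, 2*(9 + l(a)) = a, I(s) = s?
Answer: 17/2 + √1151 ≈ 42.426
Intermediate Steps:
l(a) = -9 + a/2
n = √1151 ≈ 33.926
j(d(8, l(I(3))), 16) + n = ((-9 + (½)*3) + 16) + √1151 = ((-9 + 3/2) + 16) + √1151 = (-15/2 + 16) + √1151 = 17/2 + √1151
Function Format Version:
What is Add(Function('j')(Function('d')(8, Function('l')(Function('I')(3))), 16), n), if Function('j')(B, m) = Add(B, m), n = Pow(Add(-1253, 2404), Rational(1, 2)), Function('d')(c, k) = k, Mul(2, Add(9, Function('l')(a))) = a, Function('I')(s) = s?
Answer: Add(Rational(17, 2), Pow(1151, Rational(1, 2))) ≈ 42.426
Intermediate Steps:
Function('l')(a) = Add(-9, Mul(Rational(1, 2), a))
n = Pow(1151, Rational(1, 2)) ≈ 33.926
Add(Function('j')(Function('d')(8, Function('l')(Function('I')(3))), 16), n) = Add(Add(Add(-9, Mul(Rational(1, 2), 3)), 16), Pow(1151, Rational(1, 2))) = Add(Add(Add(-9, Rational(3, 2)), 16), Pow(1151, Rational(1, 2))) = Add(Add(Rational(-15, 2), 16), Pow(1151, Rational(1, 2))) = Add(Rational(17, 2), Pow(1151, Rational(1, 2)))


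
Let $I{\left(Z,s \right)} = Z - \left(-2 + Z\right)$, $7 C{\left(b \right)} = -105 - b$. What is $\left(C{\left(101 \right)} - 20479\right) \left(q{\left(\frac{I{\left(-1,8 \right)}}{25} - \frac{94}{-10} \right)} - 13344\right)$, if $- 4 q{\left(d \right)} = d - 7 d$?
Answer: $\frac{95680494351}{350} \approx 2.7337 \cdot 10^{8}$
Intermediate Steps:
$C{\left(b \right)} = -15 - \frac{b}{7}$ ($C{\left(b \right)} = \frac{-105 - b}{7} = -15 - \frac{b}{7}$)
$I{\left(Z,s \right)} = 2$
$q{\left(d \right)} = \frac{3 d}{2}$ ($q{\left(d \right)} = - \frac{d - 7 d}{4} = - \frac{\left(-6\right) d}{4} = \frac{3 d}{2}$)
$\left(C{\left(101 \right)} - 20479\right) \left(q{\left(\frac{I{\left(-1,8 \right)}}{25} - \frac{94}{-10} \right)} - 13344\right) = \left(\left(-15 - \frac{101}{7}\right) - 20479\right) \left(\frac{3 \left(\frac{2}{25} - \frac{94}{-10}\right)}{2} - 13344\right) = \left(\left(-15 - \frac{101}{7}\right) - 20479\right) \left(\frac{3 \left(2 \cdot \frac{1}{25} - - \frac{47}{5}\right)}{2} - 13344\right) = \left(- \frac{206}{7} - 20479\right) \left(\frac{3 \left(\frac{2}{25} + \frac{47}{5}\right)}{2} - 13344\right) = - \frac{143559 \left(\frac{3}{2} \cdot \frac{237}{25} - 13344\right)}{7} = - \frac{143559 \left(\frac{711}{50} - 13344\right)}{7} = \left(- \frac{143559}{7}\right) \left(- \frac{666489}{50}\right) = \frac{95680494351}{350}$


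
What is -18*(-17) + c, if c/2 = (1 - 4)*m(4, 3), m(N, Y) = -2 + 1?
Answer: 312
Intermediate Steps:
m(N, Y) = -1
c = 6 (c = 2*((1 - 4)*(-1)) = 2*(-3*(-1)) = 2*3 = 6)
-18*(-17) + c = -18*(-17) + 6 = 306 + 6 = 312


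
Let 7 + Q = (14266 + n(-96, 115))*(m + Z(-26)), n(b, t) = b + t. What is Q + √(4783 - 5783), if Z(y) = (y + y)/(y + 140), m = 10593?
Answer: 8624925476/57 + 10*I*√10 ≈ 1.5131e+8 + 31.623*I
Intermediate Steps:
Z(y) = 2*y/(140 + y) (Z(y) = (2*y)/(140 + y) = 2*y/(140 + y))
Q = 8624925476/57 (Q = -7 + (14266 + (-96 + 115))*(10593 + 2*(-26)/(140 - 26)) = -7 + (14266 + 19)*(10593 + 2*(-26)/114) = -7 + 14285*(10593 + 2*(-26)*(1/114)) = -7 + 14285*(10593 - 26/57) = -7 + 14285*(603775/57) = -7 + 8624925875/57 = 8624925476/57 ≈ 1.5131e+8)
Q + √(4783 - 5783) = 8624925476/57 + √(4783 - 5783) = 8624925476/57 + √(-1000) = 8624925476/57 + 10*I*√10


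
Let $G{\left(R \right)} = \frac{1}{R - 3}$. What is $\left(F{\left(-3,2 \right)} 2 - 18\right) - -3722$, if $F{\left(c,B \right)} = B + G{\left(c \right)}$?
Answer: $\frac{11123}{3} \approx 3707.7$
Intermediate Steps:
$G{\left(R \right)} = \frac{1}{-3 + R}$
$F{\left(c,B \right)} = B + \frac{1}{-3 + c}$
$\left(F{\left(-3,2 \right)} 2 - 18\right) - -3722 = \left(\frac{1 + 2 \left(-3 - 3\right)}{-3 - 3} \cdot 2 - 18\right) - -3722 = \left(\frac{1 + 2 \left(-6\right)}{-6} \cdot 2 - 18\right) + 3722 = \left(- \frac{1 - 12}{6} \cdot 2 - 18\right) + 3722 = \left(\left(- \frac{1}{6}\right) \left(-11\right) 2 - 18\right) + 3722 = \left(\frac{11}{6} \cdot 2 - 18\right) + 3722 = \left(\frac{11}{3} - 18\right) + 3722 = - \frac{43}{3} + 3722 = \frac{11123}{3}$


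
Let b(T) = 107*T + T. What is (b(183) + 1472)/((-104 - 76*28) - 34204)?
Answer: -5309/9109 ≈ -0.58283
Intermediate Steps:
b(T) = 108*T
(b(183) + 1472)/((-104 - 76*28) - 34204) = (108*183 + 1472)/((-104 - 76*28) - 34204) = (19764 + 1472)/((-104 - 2128) - 34204) = 21236/(-2232 - 34204) = 21236/(-36436) = 21236*(-1/36436) = -5309/9109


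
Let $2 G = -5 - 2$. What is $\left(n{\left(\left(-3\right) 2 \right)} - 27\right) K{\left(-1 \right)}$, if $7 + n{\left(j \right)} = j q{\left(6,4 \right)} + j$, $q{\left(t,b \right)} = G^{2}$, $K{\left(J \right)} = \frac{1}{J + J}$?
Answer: $\frac{227}{4} \approx 56.75$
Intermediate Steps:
$G = - \frac{7}{2}$ ($G = \frac{-5 - 2}{2} = \frac{1}{2} \left(-7\right) = - \frac{7}{2} \approx -3.5$)
$K{\left(J \right)} = \frac{1}{2 J}$
$q{\left(t,b \right)} = \frac{49}{4}$ ($q{\left(t,b \right)} = \left(- \frac{7}{2}\right)^{2} = \frac{49}{4}$)
$n{\left(j \right)} = -7 + \frac{53 j}{4}$ ($n{\left(j \right)} = -7 + \left(j \frac{49}{4} + j\right) = -7 + \left(\frac{49 j}{4} + j\right) = -7 + \frac{53 j}{4}$)
$\left(n{\left(\left(-3\right) 2 \right)} - 27\right) K{\left(-1 \right)} = \left(\left(-7 + \frac{53 \left(\left(-3\right) 2\right)}{4}\right) - 27\right) \frac{1}{2 \left(-1\right)} = \left(\left(-7 + \frac{53}{4} \left(-6\right)\right) - 27\right) \frac{1}{2} \left(-1\right) = \left(\left(-7 - \frac{159}{2}\right) - 27\right) \left(- \frac{1}{2}\right) = \left(- \frac{173}{2} - 27\right) \left(- \frac{1}{2}\right) = \left(- \frac{227}{2}\right) \left(- \frac{1}{2}\right) = \frac{227}{4}$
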